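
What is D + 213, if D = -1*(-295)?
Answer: 508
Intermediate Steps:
D = 295
D + 213 = 295 + 213 = 508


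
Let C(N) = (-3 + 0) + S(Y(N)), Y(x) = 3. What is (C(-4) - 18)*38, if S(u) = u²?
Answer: -456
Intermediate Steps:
C(N) = 6 (C(N) = (-3 + 0) + 3² = -3 + 9 = 6)
(C(-4) - 18)*38 = (6 - 18)*38 = -12*38 = -456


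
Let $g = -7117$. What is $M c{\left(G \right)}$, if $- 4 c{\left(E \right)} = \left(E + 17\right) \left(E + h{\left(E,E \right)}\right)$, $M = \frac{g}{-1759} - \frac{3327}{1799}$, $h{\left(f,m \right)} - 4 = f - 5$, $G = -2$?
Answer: $\frac{260673375}{6328882} \approx 41.188$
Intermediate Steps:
$h{\left(f,m \right)} = -1 + f$ ($h{\left(f,m \right)} = 4 + \left(f - 5\right) = 4 + \left(-5 + f\right) = -1 + f$)
$M = \frac{6951290}{3164441}$ ($M = - \frac{7117}{-1759} - \frac{3327}{1799} = \left(-7117\right) \left(- \frac{1}{1759}\right) - \frac{3327}{1799} = \frac{7117}{1759} - \frac{3327}{1799} = \frac{6951290}{3164441} \approx 2.1967$)
$c{\left(E \right)} = - \frac{\left(-1 + 2 E\right) \left(17 + E\right)}{4}$ ($c{\left(E \right)} = - \frac{\left(E + 17\right) \left(E + \left(-1 + E\right)\right)}{4} = - \frac{\left(17 + E\right) \left(-1 + 2 E\right)}{4} = - \frac{\left(-1 + 2 E\right) \left(17 + E\right)}{4}$)
$M c{\left(G \right)} = \frac{6951290 \left(\frac{17}{4} - - \frac{33}{2} - \frac{\left(-2\right)^{2}}{2}\right)}{3164441} = \frac{6951290 \left(\frac{17}{4} + \frac{33}{2} - 2\right)}{3164441} = \frac{6951290}{3164441} \cdot \frac{75}{4} = \frac{260673375}{6328882}$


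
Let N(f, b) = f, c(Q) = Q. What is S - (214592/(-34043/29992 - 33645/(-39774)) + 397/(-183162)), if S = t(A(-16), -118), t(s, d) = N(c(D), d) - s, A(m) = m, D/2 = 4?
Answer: 7814773536262451567/10530149507934 ≈ 7.4213e+5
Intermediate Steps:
D = 8 (D = 2*4 = 8)
t(s, d) = 8 - s
S = 24 (S = 8 - 1*(-16) = 8 + 16 = 24)
S - (214592/(-34043/29992 - 33645/(-39774)) + 397/(-183162)) = 24 - (214592/(-34043/29992 - 33645/(-39774)) + 397/(-183162)) = 24 - (214592/(-34043*1/29992 - 33645*(-1/39774)) + 397*(-1/183162)) = 24 - (214592/(-34043/29992 + 11215/13258) - 397/183162) = 24 - (214592/(-57490907/198816968) - 397/183162) = 24 - (214592*(-198816968/57490907) - 397/183162) = 24 - (-42664530797056/57490907 - 397/183162) = 24 - 1*(-7814520812674261151/10530149507934) = 24 + 7814520812674261151/10530149507934 = 7814773536262451567/10530149507934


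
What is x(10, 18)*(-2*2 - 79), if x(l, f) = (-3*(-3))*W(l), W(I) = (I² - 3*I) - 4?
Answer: -49302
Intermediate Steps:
W(I) = -4 + I² - 3*I
x(l, f) = -36 - 27*l + 9*l² (x(l, f) = (-3*(-3))*(-4 + l² - 3*l) = 9*(-4 + l² - 3*l) = -36 - 27*l + 9*l²)
x(10, 18)*(-2*2 - 79) = (-36 - 27*10 + 9*10²)*(-2*2 - 79) = (-36 - 270 + 9*100)*(-4 - 79) = (-36 - 270 + 900)*(-83) = 594*(-83) = -49302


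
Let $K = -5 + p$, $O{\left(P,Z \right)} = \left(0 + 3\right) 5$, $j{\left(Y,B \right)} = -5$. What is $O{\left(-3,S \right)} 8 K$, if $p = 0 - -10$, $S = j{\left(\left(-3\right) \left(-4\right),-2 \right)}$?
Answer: $600$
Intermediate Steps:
$S = -5$
$O{\left(P,Z \right)} = 15$ ($O{\left(P,Z \right)} = 3 \cdot 5 = 15$)
$p = 10$ ($p = 0 + 10 = 10$)
$K = 5$ ($K = -5 + 10 = 5$)
$O{\left(-3,S \right)} 8 K = 15 \cdot 8 \cdot 5 = 120 \cdot 5 = 600$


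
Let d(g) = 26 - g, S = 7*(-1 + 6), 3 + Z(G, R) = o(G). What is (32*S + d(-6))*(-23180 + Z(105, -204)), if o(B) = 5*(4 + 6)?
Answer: -26649216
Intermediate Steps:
o(B) = 50 (o(B) = 5*10 = 50)
Z(G, R) = 47 (Z(G, R) = -3 + 50 = 47)
S = 35 (S = 7*5 = 35)
(32*S + d(-6))*(-23180 + Z(105, -204)) = (32*35 + (26 - 1*(-6)))*(-23180 + 47) = (1120 + (26 + 6))*(-23133) = (1120 + 32)*(-23133) = 1152*(-23133) = -26649216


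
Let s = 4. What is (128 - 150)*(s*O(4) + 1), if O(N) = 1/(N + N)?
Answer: -33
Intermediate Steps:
O(N) = 1/(2*N)
(128 - 150)*(s*O(4) + 1) = (128 - 150)*(4*((½)/4) + 1) = -22*(4*((½)*(¼)) + 1) = -22*(4*(⅛) + 1) = -22*(½ + 1) = -22*3/2 = -33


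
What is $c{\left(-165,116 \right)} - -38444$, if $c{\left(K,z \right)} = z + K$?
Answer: $38395$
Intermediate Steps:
$c{\left(K,z \right)} = K + z$
$c{\left(-165,116 \right)} - -38444 = \left(-165 + 116\right) - -38444 = -49 + 38444 = 38395$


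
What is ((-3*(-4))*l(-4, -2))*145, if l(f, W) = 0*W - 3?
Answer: -5220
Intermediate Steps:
l(f, W) = -3 (l(f, W) = 0 - 3 = -3)
((-3*(-4))*l(-4, -2))*145 = (-3*(-4)*(-3))*145 = (12*(-3))*145 = -36*145 = -5220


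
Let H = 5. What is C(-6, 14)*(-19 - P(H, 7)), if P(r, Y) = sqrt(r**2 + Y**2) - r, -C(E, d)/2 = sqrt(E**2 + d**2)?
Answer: 4*sqrt(58)*(14 + sqrt(74)) ≈ 688.54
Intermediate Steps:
C(E, d) = -2*sqrt(E**2 + d**2)
P(r, Y) = sqrt(Y**2 + r**2) - r
C(-6, 14)*(-19 - P(H, 7)) = (-2*sqrt((-6)**2 + 14**2))*(-19 - (sqrt(7**2 + 5**2) - 1*5)) = (-2*sqrt(36 + 196))*(-19 - (sqrt(49 + 25) - 5)) = (-4*sqrt(58))*(-19 - (sqrt(74) - 5)) = (-4*sqrt(58))*(-19 - (-5 + sqrt(74))) = (-4*sqrt(58))*(-19 + (5 - sqrt(74))) = (-4*sqrt(58))*(-14 - sqrt(74)) = -4*sqrt(58)*(-14 - sqrt(74))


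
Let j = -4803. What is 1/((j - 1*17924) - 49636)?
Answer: -1/72363 ≈ -1.3819e-5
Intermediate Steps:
1/((j - 1*17924) - 49636) = 1/((-4803 - 1*17924) - 49636) = 1/((-4803 - 17924) - 49636) = 1/(-22727 - 49636) = 1/(-72363) = -1/72363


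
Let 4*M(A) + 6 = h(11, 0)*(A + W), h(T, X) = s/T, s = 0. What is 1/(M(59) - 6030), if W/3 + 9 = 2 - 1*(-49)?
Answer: -2/12063 ≈ -0.00016580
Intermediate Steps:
h(T, X) = 0 (h(T, X) = 0/T = 0)
W = 126 (W = -27 + 3*(2 - 1*(-49)) = -27 + 3*(2 + 49) = -27 + 3*51 = -27 + 153 = 126)
M(A) = -3/2 (M(A) = -3/2 + (0*(A + 126))/4 = -3/2 + (0*(126 + A))/4 = -3/2 + (¼)*0 = -3/2 + 0 = -3/2)
1/(M(59) - 6030) = 1/(-3/2 - 6030) = 1/(-12063/2) = -2/12063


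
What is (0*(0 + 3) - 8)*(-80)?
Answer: 640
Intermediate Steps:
(0*(0 + 3) - 8)*(-80) = (0*3 - 8)*(-80) = (0 - 8)*(-80) = -8*(-80) = 640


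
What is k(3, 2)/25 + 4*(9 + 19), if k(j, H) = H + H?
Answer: 2804/25 ≈ 112.16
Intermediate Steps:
k(j, H) = 2*H
k(3, 2)/25 + 4*(9 + 19) = (2*2)/25 + 4*(9 + 19) = 4*(1/25) + 4*28 = 4/25 + 112 = 2804/25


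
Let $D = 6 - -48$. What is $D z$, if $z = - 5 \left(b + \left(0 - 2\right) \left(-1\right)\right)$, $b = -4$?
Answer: $540$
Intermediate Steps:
$z = 10$ ($z = - 5 \left(-4 + \left(0 - 2\right) \left(-1\right)\right) = - 5 \left(-4 - -2\right) = - 5 \left(-4 + 2\right) = \left(-5\right) \left(-2\right) = 10$)
$D = 54$ ($D = 6 + 48 = 54$)
$D z = 54 \cdot 10 = 540$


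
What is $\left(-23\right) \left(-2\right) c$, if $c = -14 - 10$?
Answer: $-1104$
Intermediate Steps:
$c = -24$
$\left(-23\right) \left(-2\right) c = \left(-23\right) \left(-2\right) \left(-24\right) = 46 \left(-24\right) = -1104$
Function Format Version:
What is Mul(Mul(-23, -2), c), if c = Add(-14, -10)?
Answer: -1104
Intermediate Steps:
c = -24
Mul(Mul(-23, -2), c) = Mul(Mul(-23, -2), -24) = Mul(46, -24) = -1104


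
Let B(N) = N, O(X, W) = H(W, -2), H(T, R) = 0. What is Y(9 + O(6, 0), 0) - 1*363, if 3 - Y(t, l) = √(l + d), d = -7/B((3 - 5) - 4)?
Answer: -360 - √42/6 ≈ -361.08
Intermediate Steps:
O(X, W) = 0
d = 7/6 (d = -7/((3 - 5) - 4) = -7/(-2 - 4) = -7/(-6) = -7*(-⅙) = 7/6 ≈ 1.1667)
Y(t, l) = 3 - √(7/6 + l) (Y(t, l) = 3 - √(l + 7/6) = 3 - √(7/6 + l))
Y(9 + O(6, 0), 0) - 1*363 = (3 - √(42 + 36*0)/6) - 1*363 = (3 - √(42 + 0)/6) - 363 = (3 - √42/6) - 363 = -360 - √42/6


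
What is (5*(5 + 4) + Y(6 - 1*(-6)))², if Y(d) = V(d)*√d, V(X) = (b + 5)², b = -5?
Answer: 2025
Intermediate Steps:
V(X) = 0 (V(X) = (-5 + 5)² = 0² = 0)
Y(d) = 0 (Y(d) = 0*√d = 0)
(5*(5 + 4) + Y(6 - 1*(-6)))² = (5*(5 + 4) + 0)² = (5*9 + 0)² = (45 + 0)² = 45² = 2025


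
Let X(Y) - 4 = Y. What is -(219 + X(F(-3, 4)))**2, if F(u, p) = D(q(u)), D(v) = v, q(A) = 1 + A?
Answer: -48841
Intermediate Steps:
F(u, p) = 1 + u
X(Y) = 4 + Y
-(219 + X(F(-3, 4)))**2 = -(219 + (4 + (1 - 3)))**2 = -(219 + (4 - 2))**2 = -(219 + 2)**2 = -1*221**2 = -1*48841 = -48841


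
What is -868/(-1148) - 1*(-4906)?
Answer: 201177/41 ≈ 4906.8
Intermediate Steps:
-868/(-1148) - 1*(-4906) = -868*(-1/1148) + 4906 = 31/41 + 4906 = 201177/41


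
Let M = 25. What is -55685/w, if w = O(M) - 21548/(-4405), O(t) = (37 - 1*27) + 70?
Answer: -245292425/373948 ≈ -655.95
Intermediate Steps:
O(t) = 80 (O(t) = (37 - 27) + 70 = 10 + 70 = 80)
w = 373948/4405 (w = 80 - 21548/(-4405) = 80 - 21548*(-1/4405) = 80 + 21548/4405 = 373948/4405 ≈ 84.892)
-55685/w = -55685/373948/4405 = -55685*4405/373948 = -245292425/373948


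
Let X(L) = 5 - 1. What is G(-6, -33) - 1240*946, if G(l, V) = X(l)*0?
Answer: -1173040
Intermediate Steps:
X(L) = 4
G(l, V) = 0 (G(l, V) = 4*0 = 0)
G(-6, -33) - 1240*946 = 0 - 1240*946 = 0 - 1173040 = -1173040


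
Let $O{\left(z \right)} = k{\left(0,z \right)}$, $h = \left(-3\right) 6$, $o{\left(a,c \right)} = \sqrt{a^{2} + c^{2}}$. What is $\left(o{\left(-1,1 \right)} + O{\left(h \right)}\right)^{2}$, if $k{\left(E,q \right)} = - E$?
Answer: $2$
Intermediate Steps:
$h = -18$
$O{\left(z \right)} = 0$ ($O{\left(z \right)} = \left(-1\right) 0 = 0$)
$\left(o{\left(-1,1 \right)} + O{\left(h \right)}\right)^{2} = \left(\sqrt{\left(-1\right)^{2} + 1^{2}} + 0\right)^{2} = \left(\sqrt{1 + 1} + 0\right)^{2} = \left(\sqrt{2} + 0\right)^{2} = \left(\sqrt{2}\right)^{2} = 2$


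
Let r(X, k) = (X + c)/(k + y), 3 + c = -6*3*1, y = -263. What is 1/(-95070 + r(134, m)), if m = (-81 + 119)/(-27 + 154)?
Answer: -33363/3171834761 ≈ -1.0519e-5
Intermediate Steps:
m = 38/127 ≈ 0.29921
c = -21 (c = -3 - 6*3*1 = -3 - 18*1 = -3 - 18 = -21)
r(X, k) = (-21 + X)/(-263 + k) (r(X, k) = (X - 21)/(k - 263) = (-21 + X)/(-263 + k))
1/(-95070 + r(134, m)) = 1/(-95070 + (-21 + 134)/(-263 + 38/127)) = 1/(-95070 + 113/(-33363/127)) = 1/(-95070 - 127/33363*113) = 1/(-95070 - 14351/33363) = 1/(-3171834761/33363) = -33363/3171834761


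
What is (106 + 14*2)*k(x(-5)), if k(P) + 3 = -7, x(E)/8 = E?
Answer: -1340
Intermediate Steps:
x(E) = 8*E
k(P) = -10 (k(P) = -3 - 7 = -10)
(106 + 14*2)*k(x(-5)) = (106 + 14*2)*(-10) = (106 + 28)*(-10) = 134*(-10) = -1340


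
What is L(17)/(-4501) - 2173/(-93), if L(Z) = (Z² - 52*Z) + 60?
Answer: 9830428/418593 ≈ 23.484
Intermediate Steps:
L(Z) = 60 + Z² - 52*Z
L(17)/(-4501) - 2173/(-93) = (60 + 17² - 52*17)/(-4501) - 2173/(-93) = (60 + 289 - 884)*(-1/4501) - 2173*(-1/93) = -535*(-1/4501) + 2173/93 = 535/4501 + 2173/93 = 9830428/418593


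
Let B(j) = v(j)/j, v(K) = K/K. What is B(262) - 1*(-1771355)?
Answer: 464095011/262 ≈ 1.7714e+6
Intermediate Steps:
v(K) = 1
B(j) = 1/j
B(262) - 1*(-1771355) = 1/262 - 1*(-1771355) = 1/262 + 1771355 = 464095011/262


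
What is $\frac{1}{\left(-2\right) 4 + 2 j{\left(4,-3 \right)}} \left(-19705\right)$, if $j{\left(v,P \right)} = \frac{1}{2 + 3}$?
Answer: $\frac{98525}{38} \approx 2592.8$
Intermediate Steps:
$j{\left(v,P \right)} = \frac{1}{5}$
$\frac{1}{\left(-2\right) 4 + 2 j{\left(4,-3 \right)}} \left(-19705\right) = \frac{1}{\left(-2\right) 4 + 2 \cdot \frac{1}{5}} \left(-19705\right) = \frac{1}{-8 + \frac{2}{5}} \left(-19705\right) = \frac{1}{- \frac{38}{5}} \left(-19705\right) = \left(- \frac{5}{38}\right) \left(-19705\right) = \frac{98525}{38}$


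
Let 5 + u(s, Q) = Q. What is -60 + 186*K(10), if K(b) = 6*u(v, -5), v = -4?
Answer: -11220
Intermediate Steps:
u(s, Q) = -5 + Q
K(b) = -60 (K(b) = 6*(-5 - 5) = 6*(-10) = -60)
-60 + 186*K(10) = -60 + 186*(-60) = -60 - 11160 = -11220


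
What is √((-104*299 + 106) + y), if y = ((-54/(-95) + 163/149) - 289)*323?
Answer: I*√68712123310/745 ≈ 351.85*I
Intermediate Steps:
y = -69143488/745 (y = ((-54*(-1/95) + 163*(1/149)) - 289)*323 = ((54/95 + 163/149) - 289)*323 = (23531/14155 - 289)*323 = -4067264/14155*323 = -69143488/745 ≈ -92810.)
√((-104*299 + 106) + y) = √((-104*299 + 106) - 69143488/745) = √((-31096 + 106) - 69143488/745) = √(-30990 - 69143488/745) = √(-92231038/745) = I*√68712123310/745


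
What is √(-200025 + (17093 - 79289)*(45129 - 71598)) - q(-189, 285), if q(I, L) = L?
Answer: -285 + 3*√182896211 ≈ 40287.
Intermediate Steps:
√(-200025 + (17093 - 79289)*(45129 - 71598)) - q(-189, 285) = √(-200025 + (17093 - 79289)*(45129 - 71598)) - 1*285 = √(-200025 - 62196*(-26469)) - 285 = √(-200025 + 1646265924) - 285 = √1646065899 - 285 = 3*√182896211 - 285 = -285 + 3*√182896211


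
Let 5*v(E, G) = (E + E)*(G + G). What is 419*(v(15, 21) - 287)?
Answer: -14665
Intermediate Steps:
v(E, G) = 4*E*G/5 (v(E, G) = ((E + E)*(G + G))/5 = ((2*E)*(2*G))/5 = (4*E*G)/5 = 4*E*G/5)
419*(v(15, 21) - 287) = 419*((⅘)*15*21 - 287) = 419*(252 - 287) = 419*(-35) = -14665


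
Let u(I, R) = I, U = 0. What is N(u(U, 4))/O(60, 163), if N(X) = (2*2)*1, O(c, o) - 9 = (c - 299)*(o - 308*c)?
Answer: 1/1094443 ≈ 9.1371e-7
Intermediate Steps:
O(c, o) = 9 + (-299 + c)*(o - 308*c) (O(c, o) = 9 + (c - 299)*(o - 308*c) = 9 + (-299 + c)*(o - 308*c))
N(X) = 4 (N(X) = 4*1 = 4)
N(u(U, 4))/O(60, 163) = 4/(9 - 308*60**2 - 299*163 + 92092*60 + 60*163) = 4/(9 - 308*3600 - 48737 + 5525520 + 9780) = 4/(9 - 1108800 - 48737 + 5525520 + 9780) = 4/4377772 = 4*(1/4377772) = 1/1094443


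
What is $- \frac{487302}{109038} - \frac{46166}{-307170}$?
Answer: $- \frac{12054225586}{2791100205} \approx -4.3188$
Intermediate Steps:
$- \frac{487302}{109038} - \frac{46166}{-307170} = \left(-487302\right) \frac{1}{109038} - - \frac{23083}{153585} = - \frac{81217}{18173} + \frac{23083}{153585} = - \frac{12054225586}{2791100205}$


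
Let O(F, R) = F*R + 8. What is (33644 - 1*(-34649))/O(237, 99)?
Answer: 68293/23471 ≈ 2.9097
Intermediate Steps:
O(F, R) = 8 + F*R
(33644 - 1*(-34649))/O(237, 99) = (33644 - 1*(-34649))/(8 + 237*99) = (33644 + 34649)/(8 + 23463) = 68293/23471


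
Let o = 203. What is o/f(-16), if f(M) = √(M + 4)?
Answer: -203*I*√3/6 ≈ -58.601*I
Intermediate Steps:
f(M) = √(4 + M)
o/f(-16) = 203/(√(4 - 16)) = 203/(√(-12)) = 203/((2*I*√3)) = 203*(-I*√3/6) = -203*I*√3/6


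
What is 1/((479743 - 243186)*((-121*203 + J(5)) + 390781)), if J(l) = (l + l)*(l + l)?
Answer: 1/86655087126 ≈ 1.1540e-11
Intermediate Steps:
J(l) = 4*l**2 (J(l) = (2*l)*(2*l) = 4*l**2)
1/((479743 - 243186)*((-121*203 + J(5)) + 390781)) = 1/((479743 - 243186)*((-121*203 + 4*5**2) + 390781)) = 1/(236557*((-24563 + 4*25) + 390781)) = 1/(236557*((-24563 + 100) + 390781)) = 1/(236557*(-24463 + 390781)) = 1/(236557*366318) = 1/86655087126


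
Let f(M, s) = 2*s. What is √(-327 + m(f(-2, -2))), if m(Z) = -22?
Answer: I*√349 ≈ 18.682*I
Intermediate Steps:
√(-327 + m(f(-2, -2))) = √(-327 - 22) = √(-349) = I*√349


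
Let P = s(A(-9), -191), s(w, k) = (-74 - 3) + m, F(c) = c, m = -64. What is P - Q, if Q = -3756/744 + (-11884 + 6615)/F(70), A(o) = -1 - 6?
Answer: -65838/1085 ≈ -60.680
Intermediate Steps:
A(o) = -7
s(w, k) = -141 (s(w, k) = (-74 - 3) - 64 = -77 - 64 = -141)
P = -141
Q = -87147/1085 (Q = -3756/744 + (-11884 + 6615)/70 = -3756*1/744 - 5269*1/70 = -313/62 - 5269/70 = -87147/1085 ≈ -80.320)
P - Q = -141 - 1*(-87147/1085) = -141 + 87147/1085 = -65838/1085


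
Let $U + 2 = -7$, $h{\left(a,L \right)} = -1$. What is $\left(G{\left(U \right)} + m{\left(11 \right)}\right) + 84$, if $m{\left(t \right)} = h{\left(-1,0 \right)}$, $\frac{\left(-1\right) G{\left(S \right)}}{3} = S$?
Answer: $110$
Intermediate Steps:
$U = -9$ ($U = -2 - 7 = -9$)
$G{\left(S \right)} = - 3 S$
$m{\left(t \right)} = -1$
$\left(G{\left(U \right)} + m{\left(11 \right)}\right) + 84 = \left(\left(-3\right) \left(-9\right) - 1\right) + 84 = \left(27 - 1\right) + 84 = 26 + 84 = 110$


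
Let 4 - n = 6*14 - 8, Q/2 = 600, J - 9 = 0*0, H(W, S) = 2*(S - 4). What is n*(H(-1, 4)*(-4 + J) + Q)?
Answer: -86400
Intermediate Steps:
H(W, S) = -8 + 2*S (H(W, S) = 2*(-4 + S) = -8 + 2*S)
J = 9 (J = 9 + 0*0 = 9 + 0 = 9)
Q = 1200 (Q = 2*600 = 1200)
n = -72 (n = 4 - (6*14 - 8) = 4 - (84 - 8) = 4 - 1*76 = 4 - 76 = -72)
n*(H(-1, 4)*(-4 + J) + Q) = -72*((-8 + 2*4)*(-4 + 9) + 1200) = -72*((-8 + 8)*5 + 1200) = -72*(0*5 + 1200) = -72*(0 + 1200) = -72*1200 = -86400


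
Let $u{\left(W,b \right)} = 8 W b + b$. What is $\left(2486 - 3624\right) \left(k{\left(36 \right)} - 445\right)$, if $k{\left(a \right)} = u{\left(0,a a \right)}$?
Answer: $-968438$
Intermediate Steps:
$u{\left(W,b \right)} = b + 8 W b$ ($u{\left(W,b \right)} = 8 W b + b = b + 8 W b$)
$k{\left(a \right)} = a^{2}$ ($k{\left(a \right)} = a a \left(1 + 8 \cdot 0\right) = a^{2} \left(1 + 0\right) = a^{2} \cdot 1 = a^{2}$)
$\left(2486 - 3624\right) \left(k{\left(36 \right)} - 445\right) = \left(2486 - 3624\right) \left(36^{2} - 445\right) = - 1138 \left(1296 - 445\right) = \left(-1138\right) 851 = -968438$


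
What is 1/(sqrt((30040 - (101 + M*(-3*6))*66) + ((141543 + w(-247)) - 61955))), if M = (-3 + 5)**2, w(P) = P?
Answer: sqrt(107467)/107467 ≈ 0.0030504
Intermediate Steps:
M = 4 (M = 2**2 = 4)
1/(sqrt((30040 - (101 + M*(-3*6))*66) + ((141543 + w(-247)) - 61955))) = 1/(sqrt((30040 - (101 + 4*(-3*6))*66) + ((141543 - 247) - 61955))) = 1/(sqrt((30040 - (101 + 4*(-18))*66) + (141296 - 61955))) = 1/(sqrt((30040 - (101 - 72)*66) + 79341)) = 1/(sqrt((30040 - 29*66) + 79341)) = 1/(sqrt((30040 - 1*1914) + 79341)) = 1/(sqrt((30040 - 1914) + 79341)) = 1/(sqrt(28126 + 79341)) = 1/(sqrt(107467)) = sqrt(107467)/107467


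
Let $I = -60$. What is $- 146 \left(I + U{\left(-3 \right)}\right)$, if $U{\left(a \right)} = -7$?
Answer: $9782$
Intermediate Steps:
$- 146 \left(I + U{\left(-3 \right)}\right) = - 146 \left(-60 - 7\right) = \left(-146\right) \left(-67\right) = 9782$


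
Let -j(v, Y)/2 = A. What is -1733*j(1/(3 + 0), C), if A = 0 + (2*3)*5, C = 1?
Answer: 103980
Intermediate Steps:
A = 30 (A = 0 + 6*5 = 0 + 30 = 30)
j(v, Y) = -60 (j(v, Y) = -2*30 = -60)
-1733*j(1/(3 + 0), C) = -1733*(-60) = 103980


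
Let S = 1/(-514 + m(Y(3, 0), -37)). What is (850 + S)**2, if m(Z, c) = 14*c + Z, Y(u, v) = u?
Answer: 765010873201/1058841 ≈ 7.2250e+5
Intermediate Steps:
m(Z, c) = Z + 14*c
S = -1/1029 (S = 1/(-514 + (3 + 14*(-37))) = 1/(-514 + (3 - 518)) = 1/(-514 - 515) = 1/(-1029) = -1/1029 ≈ -0.00097182)
(850 + S)**2 = (850 - 1/1029)**2 = (874649/1029)**2 = 765010873201/1058841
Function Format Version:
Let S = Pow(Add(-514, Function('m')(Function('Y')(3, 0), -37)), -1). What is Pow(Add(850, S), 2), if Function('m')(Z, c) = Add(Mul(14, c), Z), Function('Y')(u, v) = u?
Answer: Rational(765010873201, 1058841) ≈ 7.2250e+5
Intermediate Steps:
Function('m')(Z, c) = Add(Z, Mul(14, c))
S = Rational(-1, 1029) (S = Pow(Add(-514, Add(3, Mul(14, -37))), -1) = Pow(Add(-514, Add(3, -518)), -1) = Pow(Add(-514, -515), -1) = Pow(-1029, -1) = Rational(-1, 1029) ≈ -0.00097182)
Pow(Add(850, S), 2) = Pow(Add(850, Rational(-1, 1029)), 2) = Pow(Rational(874649, 1029), 2) = Rational(765010873201, 1058841)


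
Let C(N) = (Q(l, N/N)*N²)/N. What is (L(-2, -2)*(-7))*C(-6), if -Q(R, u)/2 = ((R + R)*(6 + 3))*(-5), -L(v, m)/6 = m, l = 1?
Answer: 90720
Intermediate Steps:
L(v, m) = -6*m
Q(R, u) = 180*R (Q(R, u) = -2*(R + R)*(6 + 3)*(-5) = -2*(2*R)*9*(-5) = -2*18*R*(-5) = -(-180)*R = 180*R)
C(N) = 180*N (C(N) = ((180*1)*N²)/N = (180*N²)/N = 180*N)
(L(-2, -2)*(-7))*C(-6) = (-6*(-2)*(-7))*(180*(-6)) = (12*(-7))*(-1080) = -84*(-1080) = 90720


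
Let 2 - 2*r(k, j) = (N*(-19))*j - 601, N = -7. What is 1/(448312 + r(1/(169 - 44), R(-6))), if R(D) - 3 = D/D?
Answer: 2/896695 ≈ 2.2304e-6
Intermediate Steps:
R(D) = 4 (R(D) = 3 + D/D = 3 + 1 = 4)
r(k, j) = 603/2 - 133*j/2 (r(k, j) = 1 - ((-7*(-19))*j - 601)/2 = 1 - (133*j - 601)/2 = 1 - (-601 + 133*j)/2 = 1 + (601/2 - 133*j/2) = 603/2 - 133*j/2)
1/(448312 + r(1/(169 - 44), R(-6))) = 1/(448312 + (603/2 - 133/2*4)) = 1/(448312 + (603/2 - 266)) = 1/(448312 + 71/2) = 1/(896695/2) = 2/896695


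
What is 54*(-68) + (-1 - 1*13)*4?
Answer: -3728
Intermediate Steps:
54*(-68) + (-1 - 1*13)*4 = -3672 + (-1 - 13)*4 = -3672 - 14*4 = -3672 - 56 = -3728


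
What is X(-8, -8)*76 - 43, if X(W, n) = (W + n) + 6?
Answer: -803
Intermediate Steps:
X(W, n) = 6 + W + n
X(-8, -8)*76 - 43 = (6 - 8 - 8)*76 - 43 = -10*76 - 43 = -760 - 43 = -803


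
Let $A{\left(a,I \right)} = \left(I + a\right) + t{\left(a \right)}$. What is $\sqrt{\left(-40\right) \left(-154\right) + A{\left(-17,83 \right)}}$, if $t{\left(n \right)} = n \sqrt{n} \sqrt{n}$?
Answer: $\sqrt{6515} \approx 80.716$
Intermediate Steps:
$t{\left(n \right)} = n^{2}$ ($t{\left(n \right)} = n^{\frac{3}{2}} \sqrt{n} = n^{2}$)
$A{\left(a,I \right)} = I + a + a^{2}$ ($A{\left(a,I \right)} = \left(I + a\right) + a^{2} = I + a + a^{2}$)
$\sqrt{\left(-40\right) \left(-154\right) + A{\left(-17,83 \right)}} = \sqrt{\left(-40\right) \left(-154\right) + \left(83 - 17 + \left(-17\right)^{2}\right)} = \sqrt{6160 + \left(83 - 17 + 289\right)} = \sqrt{6160 + 355} = \sqrt{6515}$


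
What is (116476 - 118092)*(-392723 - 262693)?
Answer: 1059152256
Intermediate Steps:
(116476 - 118092)*(-392723 - 262693) = -1616*(-655416) = 1059152256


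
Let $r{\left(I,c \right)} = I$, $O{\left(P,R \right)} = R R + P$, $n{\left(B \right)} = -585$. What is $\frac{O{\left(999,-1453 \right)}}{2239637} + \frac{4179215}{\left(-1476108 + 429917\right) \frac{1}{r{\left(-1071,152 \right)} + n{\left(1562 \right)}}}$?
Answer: $\frac{15502244819445208}{2343088072667} \approx 6616.2$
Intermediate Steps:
$O{\left(P,R \right)} = P + R^{2}$ ($O{\left(P,R \right)} = R^{2} + P = P + R^{2}$)
$\frac{O{\left(999,-1453 \right)}}{2239637} + \frac{4179215}{\left(-1476108 + 429917\right) \frac{1}{r{\left(-1071,152 \right)} + n{\left(1562 \right)}}} = \frac{999 + \left(-1453\right)^{2}}{2239637} + \frac{4179215}{\left(-1476108 + 429917\right) \frac{1}{-1071 - 585}} = \left(999 + 2111209\right) \frac{1}{2239637} + \frac{4179215}{\left(-1046191\right) \frac{1}{-1656}} = 2112208 \cdot \frac{1}{2239637} + \frac{4179215}{\left(-1046191\right) \left(- \frac{1}{1656}\right)} = \frac{2112208}{2239637} + \frac{4179215}{\frac{1046191}{1656}} = \frac{2112208}{2239637} + 4179215 \cdot \frac{1656}{1046191} = \frac{2112208}{2239637} + \frac{6920780040}{1046191} = \frac{15502244819445208}{2343088072667}$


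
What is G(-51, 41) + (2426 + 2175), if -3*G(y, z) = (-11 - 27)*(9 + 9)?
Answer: 4829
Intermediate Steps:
G(y, z) = 228 (G(y, z) = -(-11 - 27)*(9 + 9)/3 = -(-38)*18/3 = -⅓*(-684) = 228)
G(-51, 41) + (2426 + 2175) = 228 + (2426 + 2175) = 228 + 4601 = 4829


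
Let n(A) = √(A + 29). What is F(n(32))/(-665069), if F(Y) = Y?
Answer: -√61/665069 ≈ -1.1744e-5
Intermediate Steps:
n(A) = √(29 + A)
F(n(32))/(-665069) = √(29 + 32)/(-665069) = √61*(-1/665069) = -√61/665069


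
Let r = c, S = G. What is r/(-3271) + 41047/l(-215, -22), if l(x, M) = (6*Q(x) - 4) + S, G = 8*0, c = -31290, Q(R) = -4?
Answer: -133388617/91588 ≈ -1456.4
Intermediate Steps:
G = 0
S = 0
l(x, M) = -28 (l(x, M) = (6*(-4) - 4) + 0 = (-24 - 4) + 0 = -28 + 0 = -28)
r = -31290
r/(-3271) + 41047/l(-215, -22) = -31290/(-3271) + 41047/(-28) = -31290*(-1/3271) + 41047*(-1/28) = 31290/3271 - 41047/28 = -133388617/91588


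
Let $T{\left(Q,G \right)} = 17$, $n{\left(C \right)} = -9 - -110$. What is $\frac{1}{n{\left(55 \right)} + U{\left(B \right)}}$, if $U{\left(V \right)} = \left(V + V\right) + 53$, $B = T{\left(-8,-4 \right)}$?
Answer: $\frac{1}{188} \approx 0.0053191$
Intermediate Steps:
$n{\left(C \right)} = 101$ ($n{\left(C \right)} = -9 + 110 = 101$)
$B = 17$
$U{\left(V \right)} = 53 + 2 V$ ($U{\left(V \right)} = 2 V + 53 = 53 + 2 V$)
$\frac{1}{n{\left(55 \right)} + U{\left(B \right)}} = \frac{1}{101 + \left(53 + 2 \cdot 17\right)} = \frac{1}{101 + \left(53 + 34\right)} = \frac{1}{101 + 87} = \frac{1}{188}$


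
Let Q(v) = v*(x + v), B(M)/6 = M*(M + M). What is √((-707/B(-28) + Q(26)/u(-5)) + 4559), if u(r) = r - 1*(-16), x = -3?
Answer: √15754859967/1848 ≈ 67.921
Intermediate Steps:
B(M) = 12*M² (B(M) = 6*(M*(M + M)) = 6*(M*(2*M)) = 6*(2*M²) = 12*M²)
Q(v) = v*(-3 + v)
u(r) = 16 + r (u(r) = r + 16 = 16 + r)
√((-707/B(-28) + Q(26)/u(-5)) + 4559) = √((-707/(12*(-28)²) + (26*(-3 + 26))/(16 - 5)) + 4559) = √((-707/(12*784) + (26*23)/11) + 4559) = √((-707/9408 + 598*(1/11)) + 4559) = √((-707*1/9408 + 598/11) + 4559) = √((-101/1344 + 598/11) + 4559) = √(802601/14784 + 4559) = √(68202857/14784) = √15754859967/1848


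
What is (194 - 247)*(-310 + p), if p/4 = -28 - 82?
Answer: 39750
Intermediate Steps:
p = -440 (p = 4*(-28 - 82) = 4*(-110) = -440)
(194 - 247)*(-310 + p) = (194 - 247)*(-310 - 440) = -53*(-750) = 39750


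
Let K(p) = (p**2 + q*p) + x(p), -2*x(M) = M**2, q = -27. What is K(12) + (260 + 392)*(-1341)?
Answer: -874584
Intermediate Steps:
x(M) = -M**2/2
K(p) = p**2/2 - 27*p (K(p) = (p**2 - 27*p) - p**2/2 = p**2/2 - 27*p)
K(12) + (260 + 392)*(-1341) = (1/2)*12*(-54 + 12) + (260 + 392)*(-1341) = (1/2)*12*(-42) + 652*(-1341) = -252 - 874332 = -874584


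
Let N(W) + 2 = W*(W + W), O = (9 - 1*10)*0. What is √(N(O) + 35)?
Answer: √33 ≈ 5.7446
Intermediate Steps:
O = 0 (O = (9 - 10)*0 = -1*0 = 0)
N(W) = -2 + 2*W² (N(W) = -2 + W*(W + W) = -2 + W*(2*W) = -2 + 2*W²)
√(N(O) + 35) = √((-2 + 2*0²) + 35) = √((-2 + 2*0) + 35) = √((-2 + 0) + 35) = √(-2 + 35) = √33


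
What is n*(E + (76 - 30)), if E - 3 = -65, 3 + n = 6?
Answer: -48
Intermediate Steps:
n = 3 (n = -3 + 6 = 3)
E = -62 (E = 3 - 65 = -62)
n*(E + (76 - 30)) = 3*(-62 + (76 - 30)) = 3*(-62 + 46) = 3*(-16) = -48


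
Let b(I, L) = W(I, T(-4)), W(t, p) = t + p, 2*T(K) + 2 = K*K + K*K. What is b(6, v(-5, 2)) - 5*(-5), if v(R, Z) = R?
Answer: 46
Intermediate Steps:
T(K) = -1 + K**2 (T(K) = -1 + (K*K + K*K)/2 = -1 + (K**2 + K**2)/2 = -1 + (2*K**2)/2 = -1 + K**2)
W(t, p) = p + t
b(I, L) = 15 + I (b(I, L) = (-1 + (-4)**2) + I = (-1 + 16) + I = 15 + I)
b(6, v(-5, 2)) - 5*(-5) = (15 + 6) - 5*(-5) = 21 + 25 = 46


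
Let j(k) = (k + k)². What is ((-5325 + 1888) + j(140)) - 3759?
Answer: 71204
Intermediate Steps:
j(k) = 4*k² (j(k) = (2*k)² = 4*k²)
((-5325 + 1888) + j(140)) - 3759 = ((-5325 + 1888) + 4*140²) - 3759 = (-3437 + 4*19600) - 3759 = (-3437 + 78400) - 3759 = 74963 - 3759 = 71204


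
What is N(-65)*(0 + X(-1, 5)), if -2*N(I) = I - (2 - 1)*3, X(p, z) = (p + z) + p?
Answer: 102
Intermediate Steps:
X(p, z) = z + 2*p
N(I) = 3/2 - I/2 (N(I) = -(I - (2 - 1)*3)/2 = -(I - 3)/2 = -(-3 + I)/2 = 3/2 - I/2)
N(-65)*(0 + X(-1, 5)) = (3/2 - 1/2*(-65))*(0 + (5 + 2*(-1))) = (3/2 + 65/2)*(0 + (5 - 2)) = 34*(0 + 3) = 34*3 = 102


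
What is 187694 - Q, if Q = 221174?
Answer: -33480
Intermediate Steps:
187694 - Q = 187694 - 1*221174 = 187694 - 221174 = -33480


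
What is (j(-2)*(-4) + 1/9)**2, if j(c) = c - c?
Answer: 1/81 ≈ 0.012346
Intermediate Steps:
j(c) = 0
(j(-2)*(-4) + 1/9)**2 = (0*(-4) + 1/9)**2 = (0 + 1/9)**2 = (1/9)**2 = 1/81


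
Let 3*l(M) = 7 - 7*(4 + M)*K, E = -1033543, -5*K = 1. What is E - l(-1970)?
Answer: -15489418/15 ≈ -1.0326e+6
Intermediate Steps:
K = -⅕ (K = -⅕*1 = -⅕ ≈ -0.20000)
l(M) = 21/5 + 7*M/15 (l(M) = (7 - 7*(4 + M)*(-1)/5)/3 = (7 - 7*(-⅘ - M/5))/3 = (7 + (28/5 + 7*M/5))/3 = (63/5 + 7*M/5)/3 = 21/5 + 7*M/15)
E - l(-1970) = -1033543 - (21/5 + (7/15)*(-1970)) = -1033543 - (21/5 - 2758/3) = -1033543 - 1*(-13727/15) = -1033543 + 13727/15 = -15489418/15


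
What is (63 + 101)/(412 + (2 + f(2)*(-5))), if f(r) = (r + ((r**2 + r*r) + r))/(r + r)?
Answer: 164/399 ≈ 0.41103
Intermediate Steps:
f(r) = (2*r + 2*r**2)/(2*r) (f(r) = (r + ((r**2 + r**2) + r))/((2*r)) = (r + (2*r**2 + r))*(1/(2*r)) = (r + (r + 2*r**2))*(1/(2*r)) = (2*r + 2*r**2)*(1/(2*r)) = (2*r + 2*r**2)/(2*r))
(63 + 101)/(412 + (2 + f(2)*(-5))) = (63 + 101)/(412 + (2 + (1 + 2)*(-5))) = 164/(412 + (2 + 3*(-5))) = 164/(412 + (2 - 15)) = 164/(412 - 13) = 164/399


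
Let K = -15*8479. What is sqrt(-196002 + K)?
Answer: I*sqrt(323187) ≈ 568.5*I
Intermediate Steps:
K = -127185
sqrt(-196002 + K) = sqrt(-196002 - 127185) = sqrt(-323187) = I*sqrt(323187)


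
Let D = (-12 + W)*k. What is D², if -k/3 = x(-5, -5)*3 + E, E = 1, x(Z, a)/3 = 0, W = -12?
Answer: 5184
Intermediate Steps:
x(Z, a) = 0 (x(Z, a) = 3*0 = 0)
k = -3 (k = -3*(0*3 + 1) = -3*(0 + 1) = -3*1 = -3)
D = 72 (D = (-12 - 12)*(-3) = -24*(-3) = 72)
D² = 72² = 5184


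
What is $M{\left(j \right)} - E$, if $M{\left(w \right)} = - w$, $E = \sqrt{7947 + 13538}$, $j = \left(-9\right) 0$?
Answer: $- \sqrt{21485} \approx -146.58$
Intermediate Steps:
$j = 0$
$E = \sqrt{21485} \approx 146.58$
$M{\left(j \right)} - E = \left(-1\right) 0 - \sqrt{21485} = 0 - \sqrt{21485} = - \sqrt{21485}$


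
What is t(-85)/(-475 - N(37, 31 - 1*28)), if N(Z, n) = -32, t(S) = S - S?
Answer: 0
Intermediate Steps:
t(S) = 0
t(-85)/(-475 - N(37, 31 - 1*28)) = 0/(-475 - 1*(-32)) = 0/(-475 + 32) = 0/(-443) = 0*(-1/443) = 0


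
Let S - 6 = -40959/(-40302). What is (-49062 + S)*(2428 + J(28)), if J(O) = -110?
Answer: -254595463503/2239 ≈ -1.1371e+8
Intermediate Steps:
S = 31419/4478 (S = 6 - 40959/(-40302) = 6 - 40959*(-1/40302) = 6 + 4551/4478 = 31419/4478 ≈ 7.0163)
(-49062 + S)*(2428 + J(28)) = (-49062 + 31419/4478)*(2428 - 110) = -219668217/4478*2318 = -254595463503/2239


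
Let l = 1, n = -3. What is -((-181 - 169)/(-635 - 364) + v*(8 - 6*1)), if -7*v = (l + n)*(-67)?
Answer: 265282/6993 ≈ 37.935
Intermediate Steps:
v = -134/7 (v = -(1 - 3)*(-67)/7 = -(-2)*(-67)/7 = -1/7*134 = -134/7 ≈ -19.143)
-((-181 - 169)/(-635 - 364) + v*(8 - 6*1)) = -((-181 - 169)/(-635 - 364) - 134*(8 - 6*1)/7) = -(-350/(-999) - 134*(8 - 6)/7) = -(-350*(-1/999) - 134/7*2) = -(350/999 - 268/7) = -1*(-265282/6993) = 265282/6993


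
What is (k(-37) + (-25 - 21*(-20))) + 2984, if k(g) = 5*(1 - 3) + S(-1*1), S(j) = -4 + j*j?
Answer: 3366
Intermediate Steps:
S(j) = -4 + j²
k(g) = -13 (k(g) = 5*(1 - 3) + (-4 + (-1*1)²) = 5*(-2) + (-4 + (-1)²) = -10 + (-4 + 1) = -10 - 3 = -13)
(k(-37) + (-25 - 21*(-20))) + 2984 = (-13 + (-25 - 21*(-20))) + 2984 = (-13 + (-25 + 420)) + 2984 = (-13 + 395) + 2984 = 382 + 2984 = 3366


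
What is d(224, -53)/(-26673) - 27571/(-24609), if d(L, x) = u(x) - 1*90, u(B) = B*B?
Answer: 222829804/218798619 ≈ 1.0184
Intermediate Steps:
u(B) = B²
d(L, x) = -90 + x² (d(L, x) = x² - 1*90 = x² - 90 = -90 + x²)
d(224, -53)/(-26673) - 27571/(-24609) = (-90 + (-53)²)/(-26673) - 27571/(-24609) = (-90 + 2809)*(-1/26673) - 27571*(-1/24609) = 2719*(-1/26673) + 27571/24609 = -2719/26673 + 27571/24609 = 222829804/218798619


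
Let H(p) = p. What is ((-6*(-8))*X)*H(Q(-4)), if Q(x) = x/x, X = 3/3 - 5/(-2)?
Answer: 168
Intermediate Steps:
X = 7/2 (X = 3*(⅓) - 5*(-½) = 1 + 5/2 = 7/2 ≈ 3.5000)
Q(x) = 1
((-6*(-8))*X)*H(Q(-4)) = (-6*(-8)*(7/2))*1 = (48*(7/2))*1 = 168*1 = 168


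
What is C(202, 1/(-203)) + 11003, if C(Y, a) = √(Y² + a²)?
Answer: 11003 + √1681492037/203 ≈ 11205.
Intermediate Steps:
C(202, 1/(-203)) + 11003 = √(202² + (1/(-203))²) + 11003 = √(40804 + (-1/203)²) + 11003 = √(40804 + 1/41209) + 11003 = √(1681492037/41209) + 11003 = √1681492037/203 + 11003 = 11003 + √1681492037/203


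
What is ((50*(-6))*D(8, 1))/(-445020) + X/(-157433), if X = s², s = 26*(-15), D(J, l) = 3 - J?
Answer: -1132061525/1167680561 ≈ -0.96950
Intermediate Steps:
s = -390
X = 152100 (X = (-390)² = 152100)
((50*(-6))*D(8, 1))/(-445020) + X/(-157433) = ((50*(-6))*(3 - 1*8))/(-445020) + 152100/(-157433) = -300*(3 - 8)*(-1/445020) + 152100*(-1/157433) = -300*(-5)*(-1/445020) - 152100/157433 = 1500*(-1/445020) - 152100/157433 = -25/7417 - 152100/157433 = -1132061525/1167680561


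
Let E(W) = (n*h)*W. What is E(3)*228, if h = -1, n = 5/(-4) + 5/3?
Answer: -285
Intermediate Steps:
n = 5/12 (n = 5*(-¼) + 5*(⅓) = -5/4 + 5/3 = 5/12 ≈ 0.41667)
E(W) = -5*W/12 (E(W) = ((5/12)*(-1))*W = -5*W/12)
E(3)*228 = -5/12*3*228 = -5/4*228 = -285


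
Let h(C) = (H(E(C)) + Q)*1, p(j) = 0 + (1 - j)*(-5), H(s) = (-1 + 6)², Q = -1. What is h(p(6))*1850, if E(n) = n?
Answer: 44400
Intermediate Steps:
H(s) = 25 (H(s) = 5² = 25)
p(j) = -5 + 5*j (p(j) = 0 + (-5 + 5*j) = -5 + 5*j)
h(C) = 24 (h(C) = (25 - 1)*1 = 24*1 = 24)
h(p(6))*1850 = 24*1850 = 44400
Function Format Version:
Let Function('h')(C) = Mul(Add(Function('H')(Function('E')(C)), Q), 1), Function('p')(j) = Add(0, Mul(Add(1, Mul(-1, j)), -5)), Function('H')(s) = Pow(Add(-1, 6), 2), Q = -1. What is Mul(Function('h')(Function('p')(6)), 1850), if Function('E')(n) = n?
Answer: 44400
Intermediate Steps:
Function('H')(s) = 25 (Function('H')(s) = Pow(5, 2) = 25)
Function('p')(j) = Add(-5, Mul(5, j)) (Function('p')(j) = Add(0, Add(-5, Mul(5, j))) = Add(-5, Mul(5, j)))
Function('h')(C) = 24 (Function('h')(C) = Mul(Add(25, -1), 1) = Mul(24, 1) = 24)
Mul(Function('h')(Function('p')(6)), 1850) = Mul(24, 1850) = 44400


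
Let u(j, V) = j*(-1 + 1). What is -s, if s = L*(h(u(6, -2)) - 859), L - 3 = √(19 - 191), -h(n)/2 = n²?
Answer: 2577 + 1718*I*√43 ≈ 2577.0 + 11266.0*I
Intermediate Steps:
u(j, V) = 0 (u(j, V) = j*0 = 0)
h(n) = -2*n²
L = 3 + 2*I*√43 (L = 3 + √(19 - 191) = 3 + √(-172) = 3 + 2*I*√43 ≈ 3.0 + 13.115*I)
s = -2577 - 1718*I*√43 (s = (3 + 2*I*√43)*(-2*0² - 859) = (3 + 2*I*√43)*(-2*0 - 859) = (3 + 2*I*√43)*(0 - 859) = (3 + 2*I*√43)*(-859) = -2577 - 1718*I*√43 ≈ -2577.0 - 11266.0*I)
-s = -(-2577 - 1718*I*√43) = 2577 + 1718*I*√43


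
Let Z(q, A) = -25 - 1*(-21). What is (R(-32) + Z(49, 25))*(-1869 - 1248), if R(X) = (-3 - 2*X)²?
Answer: -11585889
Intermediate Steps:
Z(q, A) = -4 (Z(q, A) = -25 + 21 = -4)
(R(-32) + Z(49, 25))*(-1869 - 1248) = ((3 + 2*(-32))² - 4)*(-1869 - 1248) = ((3 - 64)² - 4)*(-3117) = ((-61)² - 4)*(-3117) = (3721 - 4)*(-3117) = 3717*(-3117) = -11585889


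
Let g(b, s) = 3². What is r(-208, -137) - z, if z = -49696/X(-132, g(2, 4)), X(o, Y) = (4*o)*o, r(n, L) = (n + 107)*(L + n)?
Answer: 75893963/2178 ≈ 34846.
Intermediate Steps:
g(b, s) = 9
r(n, L) = (107 + n)*(L + n)
X(o, Y) = 4*o²
z = -1553/2178 (z = -49696/(4*(-132)²) = -49696/(4*17424) = -49696/69696 = -49696*1/69696 = -1553/2178 ≈ -0.71304)
r(-208, -137) - z = ((-208)² + 107*(-137) + 107*(-208) - 137*(-208)) - 1*(-1553/2178) = (43264 - 14659 - 22256 + 28496) + 1553/2178 = 34845 + 1553/2178 = 75893963/2178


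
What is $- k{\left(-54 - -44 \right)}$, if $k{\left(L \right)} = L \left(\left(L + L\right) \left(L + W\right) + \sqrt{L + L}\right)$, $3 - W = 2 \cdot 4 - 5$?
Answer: $2000 + 20 i \sqrt{5} \approx 2000.0 + 44.721 i$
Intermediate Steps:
$W = 0$ ($W = 3 - \left(2 \cdot 4 - 5\right) = 3 - \left(8 - 5\right) = 3 - 3 = 0$)
$k{\left(L \right)} = L \left(2 L^{2} + \sqrt{2} \sqrt{L}\right)$ ($k{\left(L \right)} = L \left(\left(L + L\right) \left(L + 0\right) + \sqrt{L + L}\right) = L \left(2 L L + \sqrt{2 L}\right) = L \left(2 L^{2} + \sqrt{2} \sqrt{L}\right)$)
$- k{\left(-54 - -44 \right)} = - (2 \left(-54 - -44\right)^{3} + \sqrt{2} \left(-54 - -44\right)^{\frac{3}{2}}) = - (2 \left(-54 + 44\right)^{3} + \sqrt{2} \left(-54 + 44\right)^{\frac{3}{2}}) = - (2 \left(-10\right)^{3} + \sqrt{2} \left(-10\right)^{\frac{3}{2}}) = - (2 \left(-1000\right) + \sqrt{2} \left(- 10 i \sqrt{10}\right)) = - (-2000 - 20 i \sqrt{5}) = 2000 + 20 i \sqrt{5}$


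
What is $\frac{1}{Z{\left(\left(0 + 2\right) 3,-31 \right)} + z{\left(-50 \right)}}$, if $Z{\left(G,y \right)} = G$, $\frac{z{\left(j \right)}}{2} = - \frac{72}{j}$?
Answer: $\frac{25}{222} \approx 0.11261$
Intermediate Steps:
$z{\left(j \right)} = - \frac{144}{j}$ ($z{\left(j \right)} = 2 \left(- \frac{72}{j}\right) = - \frac{144}{j}$)
$\frac{1}{Z{\left(\left(0 + 2\right) 3,-31 \right)} + z{\left(-50 \right)}} = \frac{1}{\left(0 + 2\right) 3 - \frac{144}{-50}} = \frac{1}{2 \cdot 3 - - \frac{72}{25}} = \frac{1}{6 + \frac{72}{25}} = \frac{1}{\frac{222}{25}} = \frac{25}{222}$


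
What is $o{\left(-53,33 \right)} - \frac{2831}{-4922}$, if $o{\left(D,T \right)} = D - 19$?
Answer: $- \frac{351553}{4922} \approx -71.425$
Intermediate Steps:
$o{\left(D,T \right)} = -19 + D$ ($o{\left(D,T \right)} = D - 19 = -19 + D$)
$o{\left(-53,33 \right)} - \frac{2831}{-4922} = \left(-19 - 53\right) - \frac{2831}{-4922} = -72 - 2831 \left(- \frac{1}{4922}\right) = -72 - - \frac{2831}{4922} = -72 + \frac{2831}{4922} = - \frac{351553}{4922}$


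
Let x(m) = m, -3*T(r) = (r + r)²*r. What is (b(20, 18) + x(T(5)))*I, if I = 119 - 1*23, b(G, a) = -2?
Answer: -16192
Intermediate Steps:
T(r) = -4*r³/3 (T(r) = -(r + r)²*r/3 = -(2*r)²*r/3 = -4*r²*r/3 = -4*r³/3)
I = 96 (I = 119 - 23 = 96)
(b(20, 18) + x(T(5)))*I = (-2 - 4/3*5³)*96 = (-2 - 4/3*125)*96 = (-2 - 500/3)*96 = -506/3*96 = -16192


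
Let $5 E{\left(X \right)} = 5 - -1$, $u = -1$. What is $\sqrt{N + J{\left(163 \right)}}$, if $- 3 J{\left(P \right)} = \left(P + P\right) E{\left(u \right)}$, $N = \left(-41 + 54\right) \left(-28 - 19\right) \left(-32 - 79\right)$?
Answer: $\frac{\sqrt{1692265}}{5} \approx 260.17$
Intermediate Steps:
$E{\left(X \right)} = \frac{6}{5}$ ($E{\left(X \right)} = \frac{5 - -1}{5} = \frac{5 + 1}{5} = \frac{1}{5} \cdot 6 = \frac{6}{5}$)
$N = 67821$ ($N = 13 \left(-47\right) \left(-111\right) = \left(-611\right) \left(-111\right) = 67821$)
$J{\left(P \right)} = - \frac{4 P}{5}$ ($J{\left(P \right)} = - \frac{\left(P + P\right) \frac{6}{5}}{3} = - \frac{2 P \frac{6}{5}}{3} = - \frac{\frac{12}{5} P}{3} = - \frac{4 P}{5}$)
$\sqrt{N + J{\left(163 \right)}} = \sqrt{67821 - \frac{652}{5}} = \sqrt{\frac{338453}{5}} = \frac{\sqrt{1692265}}{5}$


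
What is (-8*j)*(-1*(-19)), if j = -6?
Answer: 912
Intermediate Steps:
(-8*j)*(-1*(-19)) = (-8*(-6))*(-1*(-19)) = 48*19 = 912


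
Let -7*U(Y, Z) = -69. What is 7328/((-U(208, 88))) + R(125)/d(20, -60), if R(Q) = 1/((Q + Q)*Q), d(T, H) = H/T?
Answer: -534333341/718750 ≈ -743.42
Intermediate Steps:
U(Y, Z) = 69/7 (U(Y, Z) = -⅐*(-69) = 69/7)
R(Q) = 1/(2*Q²) (R(Q) = 1/(((2*Q))*Q) = (1/(2*Q))/Q = 1/(2*Q²))
7328/((-U(208, 88))) + R(125)/d(20, -60) = 7328/((-1*69/7)) + ((½)/125²)/((-60/20)) = 7328/(-69/7) + ((½)*(1/15625))/((-60*1/20)) = 7328*(-7/69) + (1/31250)/(-3) = -51296/69 + (1/31250)*(-⅓) = -51296/69 - 1/93750 = -534333341/718750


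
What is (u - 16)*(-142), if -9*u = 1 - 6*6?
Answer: 15478/9 ≈ 1719.8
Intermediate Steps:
u = 35/9 (u = -(1 - 6*6)/9 = -(1 - 36)/9 = -⅑*(-35) = 35/9 ≈ 3.8889)
(u - 16)*(-142) = (35/9 - 16)*(-142) = -109/9*(-142) = 15478/9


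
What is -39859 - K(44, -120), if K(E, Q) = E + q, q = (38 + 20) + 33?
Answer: -39994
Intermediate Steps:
q = 91 (q = 58 + 33 = 91)
K(E, Q) = 91 + E (K(E, Q) = E + 91 = 91 + E)
-39859 - K(44, -120) = -39859 - (91 + 44) = -39859 - 1*135 = -39859 - 135 = -39994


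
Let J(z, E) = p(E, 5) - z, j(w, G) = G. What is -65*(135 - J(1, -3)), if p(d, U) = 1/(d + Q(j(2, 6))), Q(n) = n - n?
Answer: -26585/3 ≈ -8861.7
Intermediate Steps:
Q(n) = 0
p(d, U) = 1/d (p(d, U) = 1/(d + 0) = 1/d)
J(z, E) = 1/E - z
-65*(135 - J(1, -3)) = -65*(135 - (1/(-3) - 1*1)) = -65*(135 - (-⅓ - 1)) = -65*(135 - 1*(-4/3)) = -65*(135 + 4/3) = -65*409/3 = -26585/3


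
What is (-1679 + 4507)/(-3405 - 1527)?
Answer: -707/1233 ≈ -0.57340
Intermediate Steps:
(-1679 + 4507)/(-3405 - 1527) = 2828/(-4932) = 2828*(-1/4932) = -707/1233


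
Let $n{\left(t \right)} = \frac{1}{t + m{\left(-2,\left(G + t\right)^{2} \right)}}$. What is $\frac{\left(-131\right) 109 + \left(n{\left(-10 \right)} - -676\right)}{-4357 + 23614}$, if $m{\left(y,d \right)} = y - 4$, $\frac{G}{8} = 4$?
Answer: $- \frac{217649}{308112} \approx -0.7064$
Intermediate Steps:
$G = 32$ ($G = 8 \cdot 4 = 32$)
$m{\left(y,d \right)} = -4 + y$
$n{\left(t \right)} = \frac{1}{-6 + t}$ ($n{\left(t \right)} = \frac{1}{t - 6} = \frac{1}{-6 + t}$)
$\frac{\left(-131\right) 109 + \left(n{\left(-10 \right)} - -676\right)}{-4357 + 23614} = \frac{\left(-131\right) 109 + \left(\frac{1}{-6 - 10} - -676\right)}{-4357 + 23614} = \frac{-14279 + \left(\frac{1}{-16} + 676\right)}{19257} = \left(-14279 + \left(- \frac{1}{16} + 676\right)\right) \frac{1}{19257} = \left(-14279 + \frac{10815}{16}\right) \frac{1}{19257} = \left(- \frac{217649}{16}\right) \frac{1}{19257} = - \frac{217649}{308112}$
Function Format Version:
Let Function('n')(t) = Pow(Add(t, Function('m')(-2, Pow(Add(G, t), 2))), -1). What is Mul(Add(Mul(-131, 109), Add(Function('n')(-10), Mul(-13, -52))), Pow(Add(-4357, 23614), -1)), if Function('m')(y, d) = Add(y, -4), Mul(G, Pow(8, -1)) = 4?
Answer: Rational(-217649, 308112) ≈ -0.70640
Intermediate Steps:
G = 32 (G = Mul(8, 4) = 32)
Function('m')(y, d) = Add(-4, y)
Function('n')(t) = Pow(Add(-6, t), -1) (Function('n')(t) = Pow(Add(t, Add(-4, -2)), -1) = Pow(Add(t, -6), -1) = Pow(Add(-6, t), -1))
Mul(Add(Mul(-131, 109), Add(Function('n')(-10), Mul(-13, -52))), Pow(Add(-4357, 23614), -1)) = Mul(Add(Mul(-131, 109), Add(Pow(Add(-6, -10), -1), Mul(-13, -52))), Pow(Add(-4357, 23614), -1)) = Mul(Add(-14279, Add(Pow(-16, -1), 676)), Pow(19257, -1)) = Mul(Add(-14279, Add(Rational(-1, 16), 676)), Rational(1, 19257)) = Mul(Add(-14279, Rational(10815, 16)), Rational(1, 19257)) = Mul(Rational(-217649, 16), Rational(1, 19257)) = Rational(-217649, 308112)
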